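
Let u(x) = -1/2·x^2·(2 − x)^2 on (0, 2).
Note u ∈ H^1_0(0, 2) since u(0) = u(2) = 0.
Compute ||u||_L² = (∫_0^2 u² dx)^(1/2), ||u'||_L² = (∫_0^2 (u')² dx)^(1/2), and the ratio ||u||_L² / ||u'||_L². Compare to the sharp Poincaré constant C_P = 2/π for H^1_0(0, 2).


||u||_L² / ||u'||_L² = sqrt(3)/3 < C_P = 2/π.

u(x) = -1/2·x^2·(2 − x)^2, so u'(x) = x*(x*(2 - x) - (x - 2)^2).
u(x) = -1/2·x^2·(2 − x)^2 vanishes at x = 0 and x = 2, so u ∈ H^1_0(0, 2). Differentiate via the product rule and integrate the resulting polynomials term by term.
  ∫_0^2 u² dx = ∫_0^2 (x^8/4 - 2*x^7 + 6*x^6 - 8*x^5 + 4*x^4) dx. Term by term:
    ∫_0^2 x^8/4 dx = 128/9;  ∫_0^2 -2*x^7 dx = -64;  ∫_0^2 6*x^6 dx = 768/7;
    ∫_0^2 -8*x^5 dx = -256/3;  ∫_0^2 4*x^4 dx = 128/5.
  Sum: 128/9 − 64 + 768/7 − 256/3 + 128/5 = 64/315.
  ∫_0^2 (u')² dx = ∫_0^2 (4*x^6 - 24*x^5 + 52*x^4 - 48*x^3 + 16*x^2) dx. Term by term:
    ∫_0^2 4*x^6 dx = 512/7;  ∫_0^2 -24*x^5 dx = -256;  ∫_0^2 52*x^4 dx = 1664/5;
    ∫_0^2 -48*x^3 dx = -192;  ∫_0^2 16*x^2 dx = 128/3.
  Sum: 512/7 − 256 + 1664/5 − 192 + 128/3 = 64/105.
∫_0^2 u² dx = 64/315, so ||u||_L² = 8*sqrt(35)/105.
∫_0^2 (u')² dx = 64/105, so ||u'||_L² = 8*sqrt(105)/105.
Ratio ||u||_L² / ||u'||_L² = sqrt(3)/3.
Sharp Poincaré constant on H^1_0(0, 2) is C_P = L/π = 2/π, achieved by sin(π/2·x).
A polynomial bump cannot attain the sharp Poincaré constant (only the first sine eigenfunction does), so the ratio is strictly less than C_P, consistent with ||u||_L² ≤ C_P ||u'||_L².


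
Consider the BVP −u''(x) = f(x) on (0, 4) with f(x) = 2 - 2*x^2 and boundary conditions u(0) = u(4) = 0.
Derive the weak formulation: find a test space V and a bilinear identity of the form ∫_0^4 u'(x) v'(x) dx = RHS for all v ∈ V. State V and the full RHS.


V = H^1_0(0, 4) (so v(0) = v(4) = 0); weak form: ∫_0^4 u'v' dx = ∫_0^4 (2 - 2*x^2) v dx for all v ∈ V.

Multiply both sides by a test function v and integrate from 0 to 4:
  ∫_0^4 −u''(x) v(x) dx = ∫_0^4 f(x) v(x) dx.
Integrate the LHS by parts once:
  ∫_0^4 −u'' v dx = −[u'(x) v(x)]_0^4 + ∫_0^4 u'(x) v'(x) dx.
Thus ∫_0^4 u'(x) v'(x) dx = ∫_0^4 f(x) v(x) dx + [u'(x) v(x)]_0^4.
Choose V so that boundary terms are either known or forced to vanish.
u is Dirichlet: u(0) = u(4) = 0. Let V = H^1_0(0, 4); then v(0) = v(4) = 0, and [u' v]_0^4 = 0.
Weak formulation: find u (satisfying any essential BC) such that ∫_0^4 u'(x) v'(x) dx = ∫_0^4 f v dx for all v ∈ V.
Substituting f(x) = 2 - 2*x^2, the right-hand side is ∫_0^4 (2 - 2*x^2) v dx.


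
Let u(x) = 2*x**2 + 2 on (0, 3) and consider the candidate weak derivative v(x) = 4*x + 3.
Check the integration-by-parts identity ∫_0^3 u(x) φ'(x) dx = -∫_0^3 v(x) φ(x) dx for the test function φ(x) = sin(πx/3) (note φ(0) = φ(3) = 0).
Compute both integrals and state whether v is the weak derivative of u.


LHS = -36/π, RHS = -54/π. No, v is not the weak derivative of u.

u(x) = 2*x**2 + 2, classical derivative u'(x) = 4*x.
φ(x) = sin(πx/3), so φ'(x) = π*cos(π*x/3)/3.
Note φ(0) = φ(3) = 0, so the boundary term u·φ vanishes.
LHS = ∫_0^3 u(x) φ'(x) dx = ∫_0^3 (2*π*x^2*cos(π*x/3)/3 + 2*π*cos(π*x/3)/3) dx. Term by term:
  ∫_0^3 2*π*cos(π*x/3)/3 dx = 0;  ∫_0^3 2*π*x^2*cos(π*x/3)/3 dx = -36/π.
Sum: 0 − 36/π = -36/π.
So LHS = -36/π.
∫_0^3 v(x) φ(x) dx = ∫_0^3 (4*x*sin(π*x/3) + 3*sin(π*x/3)) dx. Term by term:
  ∫_0^3 3*sin(π*x/3) dx = 18/π;  ∫_0^3 4*x*sin(π*x/3) dx = 36/π.
Sum: 18/π + 36/π = 54/π.
So RHS = -∫_0^3 v(x) φ(x) dx = -54/π.
LHS − RHS = 18/π ≠ 0, so the identity fails.
(For a valid weak derivative the identity must hold for EVERY test function, in particular this one. The failure shows v is NOT the weak derivative of u.)
Correct weak derivative would be u'(x) = 4*x.


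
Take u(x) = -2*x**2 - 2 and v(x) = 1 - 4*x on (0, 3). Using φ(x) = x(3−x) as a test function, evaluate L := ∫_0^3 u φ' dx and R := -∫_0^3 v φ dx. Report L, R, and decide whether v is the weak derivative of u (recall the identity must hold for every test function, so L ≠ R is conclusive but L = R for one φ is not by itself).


LHS = 27, RHS = 45/2. No, v is not the weak derivative of u.

u(x) = -2*x**2 - 2, classical derivative u'(x) = -4*x.
φ(x) = x(3−x), so φ'(x) = 3 - 2*x.
Note φ(0) = φ(3) = 0, so the boundary term u·φ vanishes.
LHS = ∫_0^3 u(x) φ'(x) dx = ∫_0^3 (4*x^3 - 6*x^2 + 4*x - 6) dx. Term by term:
  ∫_0^3 4*x^3 dx = 81;  ∫_0^3 -6*x^2 dx = -54;  ∫_0^3 4*x dx = 18;
  ∫_0^3 -6 dx = -18.
Sum: 81 − 54 + 18 − 18 = 27.
So LHS = 27.
∫_0^3 v(x) φ(x) dx = ∫_0^3 (4*x^3 - 13*x^2 + 3*x) dx. Term by term:
  ∫_0^3 4*x^3 dx = 81;  ∫_0^3 -13*x^2 dx = -117;  ∫_0^3 3*x dx = 27/2.
Sum: 81 − 117 + 27/2 = -45/2.
So RHS = -∫_0^3 v(x) φ(x) dx = 45/2.
LHS − RHS = 9/2 ≠ 0, so the identity fails.
(For a valid weak derivative the identity must hold for EVERY test function, in particular this one. The failure shows v is NOT the weak derivative of u.)
Correct weak derivative would be u'(x) = -4*x.


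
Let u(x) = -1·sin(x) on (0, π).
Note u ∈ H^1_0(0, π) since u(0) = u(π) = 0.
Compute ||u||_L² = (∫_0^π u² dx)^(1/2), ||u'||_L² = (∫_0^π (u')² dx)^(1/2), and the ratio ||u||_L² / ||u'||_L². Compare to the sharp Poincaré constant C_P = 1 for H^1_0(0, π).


||u||_L² / ||u'||_L² = 1 = C_P.

u(x) = -1·sin(x), so u'(x) = -cos(x).
Writing u(x) = A·sin(kπx/L) with A = -1 and k = 1, use ∫_0^L sin²(kπx/L) dx = L/2 and ∫_0^L cos²(kπx/L) dx = L/2.
u² = 1·sin²(x) and (u')² = 1·cos²(x), and each of sin², cos² integrates to L/2 = π/2 over (0, π).
∫_0^π u² dx = π/2, so ||u||_L² = sqrt(2)*sqrt(π)/2.
∫_0^π (u')² dx = π/2, so ||u'||_L² = sqrt(2)*sqrt(π)/2.
Ratio ||u||_L² / ||u'||_L² = 1.
Sharp Poincaré constant on H^1_0(0, π) is C_P = L/π = 1, achieved by sin(x).
This is the k = 1 eigenfunction (up to amplitude), so the ratio equals the sharp Poincaré constant exactly.


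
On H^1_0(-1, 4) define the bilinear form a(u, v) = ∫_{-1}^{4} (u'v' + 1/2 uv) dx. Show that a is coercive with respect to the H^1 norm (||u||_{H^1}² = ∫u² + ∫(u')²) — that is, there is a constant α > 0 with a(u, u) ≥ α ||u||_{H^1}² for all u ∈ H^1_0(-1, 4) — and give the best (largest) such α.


α = (π^2 + 25/2)/(π^2 + 25)

Coercivity of a(·,·) on H^1_0(-1, 4) means a(u, u) ≥ α ||u||_{H^1}² for every u ∈ H^1_0.
The interval has length L = 5, and Poincaré/coercivity depend only on L. Here a(u, u) = ∫(u')² + (1/2)·∫u².
Here 0 < c = 1/2 < 1. The condition a(u,u) ≥ α||u||_{H^1}² reads (1−α)∫(u')² ≥ (α−c)∫u². Any admissible α is ≤ 1 (rapidly oscillating u have ∫u²/∫(u')² → 0), and α = 1 would force 0 ≥ (1−c)∫u², impossible since c < 1; so 1−α > 0. By the sharp Poincaré inequality on H^1_0 of an interval of length L, ∫(u')² ≥ (π/L)²∫u² with equality for the first sine mode sin(π(x−x₀)/L) (x₀ the left endpoint), so the inequality holds for all u iff (1−α)(π/L)² ≥ α − c, i.e. α ≤ ((π/L)² + c)/((π/L)² + 1) = (1 + c(L/π)²)/(1 + (L/π)²). With (π/L)² = π^2/25 and c = 1/2, the largest admissible constant is α = ((π/L)² + c)/((π/L)² + 1).
Simplifying, α = (π^2 + 25/2)/(π^2 + 25).


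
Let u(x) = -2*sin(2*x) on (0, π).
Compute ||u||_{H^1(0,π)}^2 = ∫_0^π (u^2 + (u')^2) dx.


||u||_{H^1(0,π)}^2 = 10*π

u'(x) = -4*cos(2*x).
Expand u² and (u')² and integrate term by term on (0, π), using: for integers n ≥ 1, ∫_0^π sin²(nx) dx = ∫_0^π cos²(nx) dx = π/2; for n ≠ n', ∫_0^π sin(nx)sin(n'x) dx = ∫_0^π cos(nx)cos(n'x) dx = 0; and by product-to-sum, ∫_0^π sin(nx)cos(n'x) dx = ½∫_0^π [sin((n+n')x) + sin((n−n')x)] dx, which is 0 when n+n' is even and 2n/(n²−n'²) when n+n' is odd (it need not vanish on (0, π)).
  u² squared terms: (-2)²·∫sin(2x)² dx = 4·π/2 = 2*π.
  So ∫_0^π u² dx = 2*π.
  (u')² squared terms: (-4)²·∫cos(2x)² dx = 16·π/2 = 8*π.
  So ∫_0^π (u')² dx = 8*π.
||u||_{H^1}^2 = (2*π) + (8*π) = 10*π.


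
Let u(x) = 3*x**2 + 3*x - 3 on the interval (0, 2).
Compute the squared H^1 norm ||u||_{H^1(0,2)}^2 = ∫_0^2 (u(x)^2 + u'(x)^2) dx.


||u||_{H^1}^2 = 1368/5

The H^1 norm (squared) on an interval (0, L) is
  ||u||_{H^1}^2 = ∫_0^L u(x)^2 dx + ∫_0^L u'(x)^2 dx.
Compute u'(x) = 6*x + 3.
Then u(x)^2 = 9*x**4 + 18*x**3 - 9*x**2 - 18*x + 9 and u'(x)^2 = 36*x**2 + 36*x + 9.
Integrate each monomial from 0 to 2 using ∫_0^2 c·x^n dx = c·2^(n+1)/(n+1):
  ∫_0^2 u(x)^2 dx = ∫_0^2 (9*x^4 + 18*x^3 - 9*x^2 - 18*x + 9) dx. Term by term:
    ∫_0^2 9*x^4 dx = 288/5;  ∫_0^2 18*x^3 dx = 72;  ∫_0^2 -9*x^2 dx = -24;
    ∫_0^2 -18*x dx = -36;  ∫_0^2 9 dx = 18.
  Sum: 288/5 + 72 − 24 − 36 + 18 = 438/5.
  ∫_0^2 u'(x)^2 dx = ∫_0^2 (36*x^2 + 36*x + 9) dx. Term by term:
    ∫_0^2 36*x^2 dx = 96;  ∫_0^2 36*x dx = 72;  ∫_0^2 9 dx = 18.
  Sum: 96 + 72 + 18 = 186.
Adding: ||u||_{H^1}^2 = 438/5 + 186 = 1368/5.


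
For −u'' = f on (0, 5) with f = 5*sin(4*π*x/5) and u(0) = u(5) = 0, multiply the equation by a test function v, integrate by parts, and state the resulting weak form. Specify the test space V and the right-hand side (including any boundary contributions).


V = H^1_0(0, 5) (so v(0) = v(5) = 0); weak form: ∫_0^5 u'v' dx = ∫_0^5 (5*sin(4*π*x/5)) v dx for all v ∈ V.

Multiply both sides by a test function v and integrate from 0 to 5:
  ∫_0^5 −u''(x) v(x) dx = ∫_0^5 f(x) v(x) dx.
Integrate the LHS by parts once:
  ∫_0^5 −u'' v dx = −[u'(x) v(x)]_0^5 + ∫_0^5 u'(x) v'(x) dx.
Thus ∫_0^5 u'(x) v'(x) dx = ∫_0^5 f(x) v(x) dx + [u'(x) v(x)]_0^5.
Choose V so that boundary terms are either known or forced to vanish.
u is Dirichlet: u(0) = u(5) = 0. Let V = H^1_0(0, 5); then v(0) = v(5) = 0, and [u' v]_0^5 = 0.
Weak formulation: find u (satisfying any essential BC) such that ∫_0^5 u'(x) v'(x) dx = ∫_0^5 f v dx for all v ∈ V.
Substituting f(x) = 5*sin(4*π*x/5), the right-hand side is ∫_0^5 (5*sin(4*π*x/5)) v dx.


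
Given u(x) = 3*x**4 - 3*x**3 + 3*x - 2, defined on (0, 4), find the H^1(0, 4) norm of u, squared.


||u||_{H^1}^2 = 12335548/35

The H^1 norm (squared) on an interval (0, L) is
  ||u||_{H^1}^2 = ∫_0^L u(x)^2 dx + ∫_0^L u'(x)^2 dx.
Compute u'(x) = 12*x**3 - 9*x**2 + 3.
Then u(x)^2 = 9*x**8 - 18*x**7 + 9*x**6 + 18*x**5 - 30*x**4 + 12*x**3 + 9*x**2 - 12*x + 4 and u'(x)^2 = 144*x**6 - 216*x**5 + 81*x**4 + 72*x**3 - 54*x**2 + 9.
Integrate each monomial from 0 to 4 using ∫_0^4 c·x^n dx = c·4^(n+1)/(n+1):
  ∫_0^4 u(x)^2 dx = ∫_0^4 (9*x^8 - 18*x^7 + 9*x^6 + 18*x^5 - 30*x^4 + 12*x^3 + 9*x^2 - 12*x + 4) dx. Term by term:
    ∫_0^4 9*x^8 dx = 262144;  ∫_0^4 -18*x^7 dx = -147456;  ∫_0^4 9*x^6 dx = 147456/7;
    ∫_0^4 18*x^5 dx = 12288;  ∫_0^4 -30*x^4 dx = -6144;  ∫_0^4 12*x^3 dx = 768;
    ∫_0^4 9*x^2 dx = 192;  ∫_0^4 -12*x dx = -96;  ∫_0^4 4 dx = 16.
  Sum: 262144 − 147456 + 147456/7 + 12288 − 6144 + 768 + 192 − 96 + 16 = 999440/7.
  ∫_0^4 u'(x)^2 dx = ∫_0^4 (144*x^6 - 216*x^5 + 81*x^4 + 72*x^3 - 54*x^2 + 9) dx. Term by term:
    ∫_0^4 144*x^6 dx = 2359296/7;  ∫_0^4 -216*x^5 dx = -147456;  ∫_0^4 81*x^4 dx = 82944/5;
    ∫_0^4 72*x^3 dx = 4608;  ∫_0^4 -54*x^2 dx = -1152;  ∫_0^4 9 dx = 36.
  Sum: 2359296/7 − 147456 + 82944/5 + 4608 − 1152 + 36 = 7338348/35.
Adding: ||u||_{H^1}^2 = 999440/7 + 7338348/35 = 12335548/35.


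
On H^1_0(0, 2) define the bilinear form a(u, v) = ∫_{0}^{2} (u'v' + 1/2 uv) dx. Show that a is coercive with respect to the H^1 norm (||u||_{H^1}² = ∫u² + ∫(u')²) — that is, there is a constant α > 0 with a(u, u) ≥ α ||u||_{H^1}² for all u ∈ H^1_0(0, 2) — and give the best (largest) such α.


α = (2 + π^2)/(4 + π^2)

Coercivity of a(·,·) on H^1_0(0, 2) means a(u, u) ≥ α ||u||_{H^1}² for every u ∈ H^1_0.
The interval has length L = 2, and Poincaré/coercivity depend only on L. Here a(u, u) = ∫(u')² + (1/2)·∫u².
Here 0 < c = 1/2 < 1. The condition a(u,u) ≥ α||u||_{H^1}² reads (1−α)∫(u')² ≥ (α−c)∫u². Any admissible α is ≤ 1 (rapidly oscillating u have ∫u²/∫(u')² → 0), and α = 1 would force 0 ≥ (1−c)∫u², impossible since c < 1; so 1−α > 0. By the sharp Poincaré inequality on H^1_0 of an interval of length L, ∫(u')² ≥ (π/L)²∫u² with equality for the first sine mode sin(π(x−x₀)/L) (x₀ the left endpoint), so the inequality holds for all u iff (1−α)(π/L)² ≥ α − c, i.e. α ≤ ((π/L)² + c)/((π/L)² + 1) = (1 + c(L/π)²)/(1 + (L/π)²). With (π/L)² = π^2/4 and c = 1/2, the largest admissible constant is α = ((π/L)² + c)/((π/L)² + 1).
Simplifying, α = (2 + π^2)/(4 + π^2).


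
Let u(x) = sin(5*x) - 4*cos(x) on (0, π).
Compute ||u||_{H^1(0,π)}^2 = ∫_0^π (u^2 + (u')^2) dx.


||u||_{H^1(0,π)}^2 = 29*π

u'(x) = 4*sin(x) + 5*cos(5*x).
Expand u² and (u')² and integrate term by term on (0, π), using: for integers n ≥ 1, ∫_0^π sin²(nx) dx = ∫_0^π cos²(nx) dx = π/2; for n ≠ n', ∫_0^π sin(nx)sin(n'x) dx = ∫_0^π cos(nx)cos(n'x) dx = 0; and by product-to-sum, ∫_0^π sin(nx)cos(n'x) dx = ½∫_0^π [sin((n+n')x) + sin((n−n')x)] dx, which is 0 when n+n' is even and 2n/(n²−n'²) when n+n' is odd (it need not vanish on (0, π)).
  u² squared terms: (-4)²·∫cos(x)² dx = 16·π/2 = 8*π;  (1)²·∫sin(5x)² dx = 1·π/2 = π/2.
  u² cross terms: 2·(-4)·(1)·∫cos(x)·sin(5x) dx = -8·(0) = 0.
  So ∫_0^π u² dx = 8*π + π/2 + 0 = 17*π/2.
  (u')² squared terms: (4)²·∫sin(x)² dx = 16·π/2 = 8*π;  (5)²·∫cos(5x)² dx = 25·π/2 = 25*π/2.
  (u')² cross terms: 2·(4)·(5)·∫sin(x)·cos(5x) dx = 40·(0) = 0.
  So ∫_0^π (u')² dx = 8*π + 25*π/2 + 0 = 41*π/2.
||u||_{H^1}^2 = (17*π/2) + (41*π/2) = 29*π.


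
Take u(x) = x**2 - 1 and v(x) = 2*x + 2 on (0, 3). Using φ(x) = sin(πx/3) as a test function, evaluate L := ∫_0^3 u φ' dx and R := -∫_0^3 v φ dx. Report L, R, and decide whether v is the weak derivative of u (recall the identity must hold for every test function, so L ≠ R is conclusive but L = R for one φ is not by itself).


LHS = -18/π, RHS = -30/π. No, v is not the weak derivative of u.

u(x) = x**2 - 1, classical derivative u'(x) = 2*x.
φ(x) = sin(πx/3), so φ'(x) = π*cos(π*x/3)/3.
Note φ(0) = φ(3) = 0, so the boundary term u·φ vanishes.
LHS = ∫_0^3 u(x) φ'(x) dx = ∫_0^3 (π*x^2*cos(π*x/3)/3 - π*cos(π*x/3)/3) dx. Term by term:
  ∫_0^3 -π*cos(π*x/3)/3 dx = 0;  ∫_0^3 π*x^2*cos(π*x/3)/3 dx = -18/π.
Sum: 0 − 18/π = -18/π.
So LHS = -18/π.
∫_0^3 v(x) φ(x) dx = ∫_0^3 (2*x*sin(π*x/3) + 2*sin(π*x/3)) dx. Term by term:
  ∫_0^3 2*sin(π*x/3) dx = 12/π;  ∫_0^3 2*x*sin(π*x/3) dx = 18/π.
Sum: 12/π + 18/π = 30/π.
So RHS = -∫_0^3 v(x) φ(x) dx = -30/π.
LHS − RHS = 12/π ≠ 0, so the identity fails.
(For a valid weak derivative the identity must hold for EVERY test function, in particular this one. The failure shows v is NOT the weak derivative of u.)
Correct weak derivative would be u'(x) = 2*x.


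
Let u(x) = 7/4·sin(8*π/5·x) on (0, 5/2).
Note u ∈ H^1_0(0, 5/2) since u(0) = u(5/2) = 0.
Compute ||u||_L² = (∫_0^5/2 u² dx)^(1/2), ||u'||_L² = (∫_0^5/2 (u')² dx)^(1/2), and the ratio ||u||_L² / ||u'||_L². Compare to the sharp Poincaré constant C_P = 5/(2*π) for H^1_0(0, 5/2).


||u||_L² / ||u'||_L² = 5/(8*π) < C_P = 5/(2*π).

u(x) = 7/4·sin(8*π/5·x), so u'(x) = 14*π*cos(8*π*x/5)/5.
Writing u(x) = A·sin(kπx/L) with A = 7/4 and k = 4, use ∫_0^L sin²(kπx/L) dx = L/2 and ∫_0^L cos²(kπx/L) dx = L/2.
u² = 49/16·sin²(8*π/5·x) and (u')² = 196*π^2/25·cos²(8*π/5·x), and each of sin², cos² integrates to L/2 = 5/4 over (0, 5/2).
∫_0^5/2 u² dx = 245/64, so ||u||_L² = 7*sqrt(5)/8.
∫_0^5/2 (u')² dx = 49*π^2/5, so ||u'||_L² = 7*sqrt(5)*π/5.
Ratio ||u||_L² / ||u'||_L² = 5/(8*π).
Sharp Poincaré constant on H^1_0(0, 5/2) is C_P = L/π = 5/(2*π), achieved by sin(2*π/5·x).
This is the k = 4 harmonic; the ratio L/(kπ) is strictly less than C_P = L/π, consistent with the sharp inequality ||u||_L² ≤ C_P ||u'||_L².


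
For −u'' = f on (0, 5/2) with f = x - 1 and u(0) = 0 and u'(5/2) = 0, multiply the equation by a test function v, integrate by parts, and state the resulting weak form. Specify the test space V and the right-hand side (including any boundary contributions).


V = {v ∈ H^1(0, 5/2) : v(0) = 0} (test functions vanish at x = 0 where u is specified); weak form: ∫_0^5/2 u'v' dx = ∫_0^5/2 (x - 1) v dx for all v ∈ V.

Multiply both sides by a test function v and integrate from 0 to 5/2:
  ∫_0^5/2 −u''(x) v(x) dx = ∫_0^5/2 f(x) v(x) dx.
Integrate the LHS by parts once:
  ∫_0^5/2 −u'' v dx = −[u'(x) v(x)]_0^5/2 + ∫_0^5/2 u'(x) v'(x) dx.
Thus ∫_0^5/2 u'(x) v'(x) dx = ∫_0^5/2 f(x) v(x) dx + [u'(x) v(x)]_0^5/2.
Choose V so that boundary terms are either known or forced to vanish.
Mixed BC: u(0) = 0 (Dirichlet) and u'(5/2) = 0 (Neumann). Define V = {v ∈ H^1(0, 5/2) : v(0) = 0}. Then [u' v]_0^5/2 = u'(5/2)·v(5/2) − u'(0)·0 = 0.
Weak formulation: find u (satisfying any essential BC) such that ∫_0^5/2 u'(x) v'(x) dx = ∫_0^5/2 f v dx for all v ∈ V (Dirichlet at 0 absorbed into V; the Neumann datum at x = 5/2 is zero, so no boundary term remains).
Substituting f(x) = x - 1, the right-hand side is ∫_0^5/2 (x - 1) v dx.


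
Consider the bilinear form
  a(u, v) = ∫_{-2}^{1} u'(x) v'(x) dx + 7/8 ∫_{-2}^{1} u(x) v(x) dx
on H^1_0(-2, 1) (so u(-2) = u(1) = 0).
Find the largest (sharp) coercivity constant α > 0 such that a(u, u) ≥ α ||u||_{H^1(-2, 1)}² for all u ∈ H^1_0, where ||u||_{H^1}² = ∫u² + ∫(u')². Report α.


α = (63/8 + π^2)/(9 + π^2)

Coercivity of a(·,·) on H^1_0(-2, 1) means a(u, u) ≥ α ||u||_{H^1}² for every u ∈ H^1_0.
The interval has length L = 3, and Poincaré/coercivity depend only on L. Here a(u, u) = ∫(u')² + (7/8)·∫u².
Here 0 < c = 7/8 < 1. The condition a(u,u) ≥ α||u||_{H^1}² reads (1−α)∫(u')² ≥ (α−c)∫u². Any admissible α is ≤ 1 (rapidly oscillating u have ∫u²/∫(u')² → 0), and α = 1 would force 0 ≥ (1−c)∫u², impossible since c < 1; so 1−α > 0. By the sharp Poincaré inequality on H^1_0 of an interval of length L, ∫(u')² ≥ (π/L)²∫u² with equality for the first sine mode sin(π(x−x₀)/L) (x₀ the left endpoint), so the inequality holds for all u iff (1−α)(π/L)² ≥ α − c, i.e. α ≤ ((π/L)² + c)/((π/L)² + 1) = (1 + c(L/π)²)/(1 + (L/π)²). With (π/L)² = π^2/9 and c = 7/8, the largest admissible constant is α = ((π/L)² + c)/((π/L)² + 1).
Simplifying, α = (63/8 + π^2)/(9 + π^2).


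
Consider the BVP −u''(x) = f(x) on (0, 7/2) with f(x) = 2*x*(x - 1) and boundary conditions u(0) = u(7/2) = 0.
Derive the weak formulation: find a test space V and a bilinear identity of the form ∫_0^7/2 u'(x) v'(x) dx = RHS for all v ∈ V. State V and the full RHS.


V = H^1_0(0, 7/2) (so v(0) = v(7/2) = 0); weak form: ∫_0^7/2 u'v' dx = ∫_0^7/2 (2*x*(x - 1)) v dx for all v ∈ V.

Multiply both sides by a test function v and integrate from 0 to 7/2:
  ∫_0^7/2 −u''(x) v(x) dx = ∫_0^7/2 f(x) v(x) dx.
Integrate the LHS by parts once:
  ∫_0^7/2 −u'' v dx = −[u'(x) v(x)]_0^7/2 + ∫_0^7/2 u'(x) v'(x) dx.
Thus ∫_0^7/2 u'(x) v'(x) dx = ∫_0^7/2 f(x) v(x) dx + [u'(x) v(x)]_0^7/2.
Choose V so that boundary terms are either known or forced to vanish.
u is Dirichlet: u(0) = u(7/2) = 0. Let V = H^1_0(0, 7/2); then v(0) = v(7/2) = 0, and [u' v]_0^7/2 = 0.
Weak formulation: find u (satisfying any essential BC) such that ∫_0^7/2 u'(x) v'(x) dx = ∫_0^7/2 f v dx for all v ∈ V.
Substituting f(x) = 2*x*(x - 1), the right-hand side is ∫_0^7/2 (2*x*(x - 1)) v dx.


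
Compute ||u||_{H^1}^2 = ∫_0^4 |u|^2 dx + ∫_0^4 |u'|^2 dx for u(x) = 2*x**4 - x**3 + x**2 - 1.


||u||_{H^1}^2 = 68763116/315

The H^1 norm (squared) on an interval (0, L) is
  ||u||_{H^1}^2 = ∫_0^L u(x)^2 dx + ∫_0^L u'(x)^2 dx.
Compute u'(x) = 8*x**3 - 3*x**2 + 2*x.
Then u(x)^2 = 4*x**8 - 4*x**7 + 5*x**6 - 2*x**5 - 3*x**4 + 2*x**3 - 2*x**2 + 1 and u'(x)^2 = 64*x**6 - 48*x**5 + 41*x**4 - 12*x**3 + 4*x**2.
Integrate each monomial from 0 to 4 using ∫_0^4 c·x^n dx = c·4^(n+1)/(n+1):
  ∫_0^4 u(x)^2 dx = ∫_0^4 (4*x^8 - 4*x^7 + 5*x^6 - 2*x^5 - 3*x^4 + 2*x^3 - 2*x^2 + 1) dx. Term by term:
    ∫_0^4 4*x^8 dx = 1048576/9;  ∫_0^4 -4*x^7 dx = -32768;  ∫_0^4 5*x^6 dx = 81920/7;
    ∫_0^4 -2*x^5 dx = -4096/3;  ∫_0^4 -3*x^4 dx = -3072/5;  ∫_0^4 2*x^3 dx = 128;
    ∫_0^4 -2*x^2 dx = -128/3;  ∫_0^4 1 dx = 4.
  Sum: 1048576/9 − 32768 + 81920/7 − 4096/3 − 3072/5 + 128 − 128/3 + 4 = 29469164/315.
  ∫_0^4 u'(x)^2 dx = ∫_0^4 (64*x^6 - 48*x^5 + 41*x^4 - 12*x^3 + 4*x^2) dx. Term by term:
    ∫_0^4 64*x^6 dx = 1048576/7;  ∫_0^4 -48*x^5 dx = -32768;  ∫_0^4 41*x^4 dx = 41984/5;
    ∫_0^4 -12*x^3 dx = -768;  ∫_0^4 4*x^2 dx = 256/3.
  Sum: 1048576/7 − 32768 + 41984/5 − 768 + 256/3 = 13097984/105.
Adding: ||u||_{H^1}^2 = 29469164/315 + 13097984/105 = 68763116/315.


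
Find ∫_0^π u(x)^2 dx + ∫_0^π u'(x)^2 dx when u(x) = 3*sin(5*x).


||u||_{H^1(0,π)}^2 = 117*π

u'(x) = 15*cos(5*x).
Expand u² and (u')² and integrate term by term on (0, π), using: for integers n ≥ 1, ∫_0^π sin²(nx) dx = ∫_0^π cos²(nx) dx = π/2; for n ≠ n', ∫_0^π sin(nx)sin(n'x) dx = ∫_0^π cos(nx)cos(n'x) dx = 0; and by product-to-sum, ∫_0^π sin(nx)cos(n'x) dx = ½∫_0^π [sin((n+n')x) + sin((n−n')x)] dx, which is 0 when n+n' is even and 2n/(n²−n'²) when n+n' is odd (it need not vanish on (0, π)).
  u² squared terms: (3)²·∫sin(5x)² dx = 9·π/2 = 9*π/2.
  So ∫_0^π u² dx = 9*π/2.
  (u')² squared terms: (15)²·∫cos(5x)² dx = 225·π/2 = 225*π/2.
  So ∫_0^π (u')² dx = 225*π/2.
||u||_{H^1}^2 = (9*π/2) + (225*π/2) = 117*π.


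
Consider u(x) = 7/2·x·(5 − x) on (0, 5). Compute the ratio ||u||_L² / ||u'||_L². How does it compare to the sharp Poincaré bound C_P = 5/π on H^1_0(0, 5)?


||u||_L² / ||u'||_L² = sqrt(10)/2 < C_P = 5/π.

u(x) = 7/2·x·(5 − x), so u'(x) = 35/2 - 7*x.
u(x) = 7/2·x·(5 − x) vanishes at x = 0 and x = 5, so u ∈ H^1_0(0, 5). Differentiate via the product rule and integrate the resulting polynomials term by term.
  ∫_0^5 u² dx = ∫_0^5 (49*x^4/4 - 245*x^3/2 + 1225*x^2/4) dx. Term by term:
    ∫_0^5 49*x^4/4 dx = 30625/4;  ∫_0^5 -245*x^3/2 dx = -153125/8;  ∫_0^5 1225*x^2/4 dx = 153125/12.
  Sum: 30625/4 − 153125/8 + 153125/12 = 30625/24.
  ∫_0^5 (u')² dx = ∫_0^5 (49*x^2 - 245*x + 1225/4) dx. Term by term:
    ∫_0^5 49*x^2 dx = 6125/3;  ∫_0^5 -245*x dx = -6125/2;  ∫_0^5 1225/4 dx = 6125/4.
  Sum: 6125/3 − 6125/2 + 6125/4 = 6125/12.
∫_0^5 u² dx = 30625/24, so ||u||_L² = 175*sqrt(6)/12.
∫_0^5 (u')² dx = 6125/12, so ||u'||_L² = 35*sqrt(15)/6.
Ratio ||u||_L² / ||u'||_L² = sqrt(10)/2.
Sharp Poincaré constant on H^1_0(0, 5) is C_P = L/π = 5/π, achieved by sin(π/5·x).
A polynomial bump cannot attain the sharp Poincaré constant (only the first sine eigenfunction does), so the ratio is strictly less than C_P, consistent with ||u||_L² ≤ C_P ||u'||_L².


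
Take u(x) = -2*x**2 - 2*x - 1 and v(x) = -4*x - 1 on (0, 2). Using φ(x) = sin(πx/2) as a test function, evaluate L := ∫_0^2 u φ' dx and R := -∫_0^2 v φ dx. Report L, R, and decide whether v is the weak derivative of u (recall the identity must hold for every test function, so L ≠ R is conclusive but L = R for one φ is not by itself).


LHS = 24/π, RHS = 20/π. No, v is not the weak derivative of u.

u(x) = -2*x**2 - 2*x - 1, classical derivative u'(x) = -4*x - 2.
φ(x) = sin(πx/2), so φ'(x) = π*cos(π*x/2)/2.
Note φ(0) = φ(2) = 0, so the boundary term u·φ vanishes.
LHS = ∫_0^2 u(x) φ'(x) dx = ∫_0^2 (-π*x^2*cos(π*x/2) - π*x*cos(π*x/2) - π*cos(π*x/2)/2) dx. Term by term:
  ∫_0^2 -π*cos(π*x/2)/2 dx = 0;  ∫_0^2 -π*x*cos(π*x/2) dx = 8/π;  ∫_0^2 -π*x^2*cos(π*x/2) dx = 16/π.
Sum: 0 + 8/π + 16/π = 24/π.
So LHS = 24/π.
∫_0^2 v(x) φ(x) dx = ∫_0^2 (-4*x*sin(π*x/2) - sin(π*x/2)) dx. Term by term:
  ∫_0^2 -sin(π*x/2) dx = -4/π;  ∫_0^2 -4*x*sin(π*x/2) dx = -16/π.
Sum: -4/π − 16/π = -20/π.
So RHS = -∫_0^2 v(x) φ(x) dx = 20/π.
LHS − RHS = 4/π ≠ 0, so the identity fails.
(For a valid weak derivative the identity must hold for EVERY test function, in particular this one. The failure shows v is NOT the weak derivative of u.)
Correct weak derivative would be u'(x) = -4*x - 2.


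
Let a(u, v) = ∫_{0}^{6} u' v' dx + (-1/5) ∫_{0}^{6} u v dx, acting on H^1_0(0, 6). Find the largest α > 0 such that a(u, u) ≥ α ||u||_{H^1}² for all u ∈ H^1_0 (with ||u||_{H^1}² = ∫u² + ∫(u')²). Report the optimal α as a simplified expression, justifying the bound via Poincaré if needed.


α = (-36/5 + π^2)/(π^2 + 36)

Coercivity of a(·,·) on H^1_0(0, 6) means a(u, u) ≥ α ||u||_{H^1}² for every u ∈ H^1_0.
The interval has length L = 6, and Poincaré/coercivity depend only on L. Here a(u, u) = ∫(u')² + (-1/5)·∫u².
Here c = -1/5 < 0 with |c| < (π/L)² = π^2/36, so coercivity still holds. The condition a(u,u) ≥ α||u||_{H^1}² reads (1−α)∫(u')² ≥ (α−c)∫u². Any admissible α is ≤ 1 (rapidly oscillating u have ∫u²/∫(u')² → 0), and α = 1 would force 0 ≥ (1−c)∫u², impossible since c < 1; so 1−α > 0. By the sharp Poincaré inequality on H^1_0 of an interval of length L, ∫(u')² ≥ (π/L)²∫u² with equality for the first sine mode sin(π(x−x₀)/L) (x₀ the left endpoint), so the inequality holds for all u iff (1−α)(π/L)² ≥ α − c, i.e. α ≤ ((π/L)² + c)/((π/L)² + 1) = (1 + c(L/π)²)/(1 + (L/π)²). (Direct route, valid since c ≤ 0: Poincaré gives c∫u² ≥ c(L/π)²∫(u')², so a(u,u) ≥ (1 + c(L/π)²)∫(u')², while ||u||_{H^1}² ≤ (1 + (L/π)²)∫(u')²; dividing yields the same α.) With (π/L)² = π^2/36 and c = -1/5, the largest admissible constant is α = ((π/L)² + c)/((π/L)² + 1).
Simplifying, α = (-36/5 + π^2)/(π^2 + 36).


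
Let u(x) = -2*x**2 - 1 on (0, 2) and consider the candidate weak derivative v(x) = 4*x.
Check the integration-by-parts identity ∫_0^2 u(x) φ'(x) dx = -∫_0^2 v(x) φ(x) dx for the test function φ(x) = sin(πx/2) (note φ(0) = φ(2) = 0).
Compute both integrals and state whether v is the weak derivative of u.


LHS = 16/π, RHS = -16/π. No, v is not the weak derivative of u.

u(x) = -2*x**2 - 1, classical derivative u'(x) = -4*x.
φ(x) = sin(πx/2), so φ'(x) = π*cos(π*x/2)/2.
Note φ(0) = φ(2) = 0, so the boundary term u·φ vanishes.
LHS = ∫_0^2 u(x) φ'(x) dx = ∫_0^2 (-π*x^2*cos(π*x/2) - π*cos(π*x/2)/2) dx. Term by term:
  ∫_0^2 -π*cos(π*x/2)/2 dx = 0;  ∫_0^2 -π*x^2*cos(π*x/2) dx = 16/π.
Sum: 0 + 16/π = 16/π.
So LHS = 16/π.
∫_0^2 v(x) φ(x) dx = ∫_0^2 (4*x*sin(π*x/2)) dx. Term by term:
  ∫_0^2 4*x*sin(π*x/2) dx = 16/π.
So RHS = -∫_0^2 v(x) φ(x) dx = -16/π.
LHS − RHS = 32/π ≠ 0, so the identity fails.
(For a valid weak derivative the identity must hold for EVERY test function, in particular this one. The failure shows v is NOT the weak derivative of u.)
Correct weak derivative would be u'(x) = -4*x.


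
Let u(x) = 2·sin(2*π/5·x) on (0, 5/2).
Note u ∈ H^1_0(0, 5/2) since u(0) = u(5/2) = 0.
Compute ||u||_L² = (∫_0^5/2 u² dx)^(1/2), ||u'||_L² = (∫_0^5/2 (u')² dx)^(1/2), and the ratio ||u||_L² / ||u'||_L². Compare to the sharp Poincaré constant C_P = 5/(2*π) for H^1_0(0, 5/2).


||u||_L² / ||u'||_L² = 5/(2*π) = C_P.

u(x) = 2·sin(2*π/5·x), so u'(x) = 4*π*cos(2*π*x/5)/5.
Writing u(x) = A·sin(kπx/L) with A = 2 and k = 1, use ∫_0^L sin²(kπx/L) dx = L/2 and ∫_0^L cos²(kπx/L) dx = L/2.
u² = 4·sin²(2*π/5·x) and (u')² = 16*π^2/25·cos²(2*π/5·x), and each of sin², cos² integrates to L/2 = 5/4 over (0, 5/2).
∫_0^5/2 u² dx = 5, so ||u||_L² = sqrt(5).
∫_0^5/2 (u')² dx = 4*π^2/5, so ||u'||_L² = 2*sqrt(5)*π/5.
Ratio ||u||_L² / ||u'||_L² = 5/(2*π).
Sharp Poincaré constant on H^1_0(0, 5/2) is C_P = L/π = 5/(2*π), achieved by sin(2*π/5·x).
This is the k = 1 eigenfunction (up to amplitude), so the ratio equals the sharp Poincaré constant exactly.


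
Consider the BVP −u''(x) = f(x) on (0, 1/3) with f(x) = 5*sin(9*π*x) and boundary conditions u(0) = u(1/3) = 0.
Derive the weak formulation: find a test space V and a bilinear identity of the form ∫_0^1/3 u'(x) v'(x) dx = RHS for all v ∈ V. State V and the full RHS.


V = H^1_0(0, 1/3) (so v(0) = v(1/3) = 0); weak form: ∫_0^1/3 u'v' dx = ∫_0^1/3 (5*sin(9*π*x)) v dx for all v ∈ V.

Multiply both sides by a test function v and integrate from 0 to 1/3:
  ∫_0^1/3 −u''(x) v(x) dx = ∫_0^1/3 f(x) v(x) dx.
Integrate the LHS by parts once:
  ∫_0^1/3 −u'' v dx = −[u'(x) v(x)]_0^1/3 + ∫_0^1/3 u'(x) v'(x) dx.
Thus ∫_0^1/3 u'(x) v'(x) dx = ∫_0^1/3 f(x) v(x) dx + [u'(x) v(x)]_0^1/3.
Choose V so that boundary terms are either known or forced to vanish.
u is Dirichlet: u(0) = u(1/3) = 0. Let V = H^1_0(0, 1/3); then v(0) = v(1/3) = 0, and [u' v]_0^1/3 = 0.
Weak formulation: find u (satisfying any essential BC) such that ∫_0^1/3 u'(x) v'(x) dx = ∫_0^1/3 f v dx for all v ∈ V.
Substituting f(x) = 5*sin(9*π*x), the right-hand side is ∫_0^1/3 (5*sin(9*π*x)) v dx.


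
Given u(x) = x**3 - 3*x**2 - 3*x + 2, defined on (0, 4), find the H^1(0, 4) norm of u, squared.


||u||_{H^1}^2 = 12956/35

The H^1 norm (squared) on an interval (0, L) is
  ||u||_{H^1}^2 = ∫_0^L u(x)^2 dx + ∫_0^L u'(x)^2 dx.
Compute u'(x) = 3*x**2 - 6*x - 3.
Then u(x)^2 = x**6 - 6*x**5 + 3*x**4 + 22*x**3 - 3*x**2 - 12*x + 4 and u'(x)^2 = 9*x**4 - 36*x**3 + 18*x**2 + 36*x + 9.
Integrate each monomial from 0 to 4 using ∫_0^4 c·x^n dx = c·4^(n+1)/(n+1):
  ∫_0^4 u(x)^2 dx = ∫_0^4 (x^6 - 6*x^5 + 3*x^4 + 22*x^3 - 3*x^2 - 12*x + 4) dx. Term by term:
    ∫_0^4 x^6 dx = 16384/7;  ∫_0^4 -6*x^5 dx = -4096;  ∫_0^4 3*x^4 dx = 3072/5;
    ∫_0^4 22*x^3 dx = 1408;  ∫_0^4 -3*x^2 dx = -64;  ∫_0^4 -12*x dx = -96;
    ∫_0^4 4 dx = 16.
  Sum: 16384/7 − 4096 + 3072/5 + 1408 − 64 − 96 + 16 = 4304/35.
  ∫_0^4 u'(x)^2 dx = ∫_0^4 (9*x^4 - 36*x^3 + 18*x^2 + 36*x + 9) dx. Term by term:
    ∫_0^4 9*x^4 dx = 9216/5;  ∫_0^4 -36*x^3 dx = -2304;  ∫_0^4 18*x^2 dx = 384;
    ∫_0^4 36*x dx = 288;  ∫_0^4 9 dx = 36.
  Sum: 9216/5 − 2304 + 384 + 288 + 36 = 1236/5.
Adding: ||u||_{H^1}^2 = 4304/35 + 1236/5 = 12956/35.


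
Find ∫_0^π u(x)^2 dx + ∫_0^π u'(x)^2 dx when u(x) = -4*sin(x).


||u||_{H^1(0,π)}^2 = 16*π

u'(x) = -4*cos(x).
Expand u² and (u')² and integrate term by term on (0, π), using: for integers n ≥ 1, ∫_0^π sin²(nx) dx = ∫_0^π cos²(nx) dx = π/2; for n ≠ n', ∫_0^π sin(nx)sin(n'x) dx = ∫_0^π cos(nx)cos(n'x) dx = 0; and by product-to-sum, ∫_0^π sin(nx)cos(n'x) dx = ½∫_0^π [sin((n+n')x) + sin((n−n')x)] dx, which is 0 when n+n' is even and 2n/(n²−n'²) when n+n' is odd (it need not vanish on (0, π)).
  u² squared terms: (-4)²·∫sin(x)² dx = 16·π/2 = 8*π.
  So ∫_0^π u² dx = 8*π.
  (u')² squared terms: (-4)²·∫cos(x)² dx = 16·π/2 = 8*π.
  So ∫_0^π (u')² dx = 8*π.
||u||_{H^1}^2 = (8*π) + (8*π) = 16*π.


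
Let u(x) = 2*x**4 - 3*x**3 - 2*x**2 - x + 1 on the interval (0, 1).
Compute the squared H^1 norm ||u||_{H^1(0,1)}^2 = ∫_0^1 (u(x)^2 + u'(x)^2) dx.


||u||_{H^1}^2 = 6488/315

The H^1 norm (squared) on an interval (0, L) is
  ||u||_{H^1}^2 = ∫_0^L u(x)^2 dx + ∫_0^L u'(x)^2 dx.
Compute u'(x) = 8*x**3 - 9*x**2 - 4*x - 1.
Then u(x)^2 = 4*x**8 - 12*x**7 + x**6 + 8*x**5 + 14*x**4 - 2*x**3 - 3*x**2 - 2*x + 1 and u'(x)^2 = 64*x**6 - 144*x**5 + 17*x**4 + 56*x**3 + 34*x**2 + 8*x + 1.
Integrate each monomial from 0 to 1 using ∫_0^1 c·x^n dx = c·1^(n+1)/(n+1):
  ∫_0^1 u(x)^2 dx = ∫_0^1 (4*x^8 - 12*x^7 + x^6 + 8*x^5 + 14*x^4 - 2*x^3 - 3*x^2 - 2*x + 1) dx. Term by term:
    ∫_0^1 4*x^8 dx = 4/9;  ∫_0^1 -12*x^7 dx = -3/2;  ∫_0^1 x^6 dx = 1/7;
    ∫_0^1 8*x^5 dx = 4/3;  ∫_0^1 14*x^4 dx = 14/5;  ∫_0^1 -2*x^3 dx = -1/2;
    ∫_0^1 -3*x^2 dx = -1;  ∫_0^1 -2*x dx = -1;  ∫_0^1 1 dx = 1.
  Sum: 4/9 − 3/2 + 1/7 + 4/3 + 14/5 − 1/2 − 1 − 1 + 1 = 542/315.
  ∫_0^1 u'(x)^2 dx = ∫_0^1 (64*x^6 - 144*x^5 + 17*x^4 + 56*x^3 + 34*x^2 + 8*x + 1) dx. Term by term:
    ∫_0^1 64*x^6 dx = 64/7;  ∫_0^1 -144*x^5 dx = -24;  ∫_0^1 17*x^4 dx = 17/5;
    ∫_0^1 56*x^3 dx = 14;  ∫_0^1 34*x^2 dx = 34/3;  ∫_0^1 8*x dx = 4;
    ∫_0^1 1 dx = 1.
  Sum: 64/7 − 24 + 17/5 + 14 + 34/3 + 4 + 1 = 1982/105.
Adding: ||u||_{H^1}^2 = 542/315 + 1982/105 = 6488/315.


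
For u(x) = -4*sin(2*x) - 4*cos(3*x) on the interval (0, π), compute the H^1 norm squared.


||u||_{H^1(0,π)}^2 = -256 + 120*π

u'(x) = 12*sin(3*x) - 8*cos(2*x).
Expand u² and (u')² and integrate term by term on (0, π), using: for integers n ≥ 1, ∫_0^π sin²(nx) dx = ∫_0^π cos²(nx) dx = π/2; for n ≠ n', ∫_0^π sin(nx)sin(n'x) dx = ∫_0^π cos(nx)cos(n'x) dx = 0; and by product-to-sum, ∫_0^π sin(nx)cos(n'x) dx = ½∫_0^π [sin((n+n')x) + sin((n−n')x)] dx, which is 0 when n+n' is even and 2n/(n²−n'²) when n+n' is odd (it need not vanish on (0, π)).
  u² squared terms: (-4)²·∫cos(3x)² dx = 16·π/2 = 8*π;  (-4)²·∫sin(2x)² dx = 16·π/2 = 8*π.
  u² cross terms: 2·(-4)·(-4)·∫cos(3x)·sin(2x) dx = 32·(-4/5) = -128/5.
  So ∫_0^π u² dx = 8*π + 8*π − 128/5 = -128/5 + 16*π.
  (u')² squared terms: (-8)²·∫cos(2x)² dx = 64·π/2 = 32*π;  (12)²·∫sin(3x)² dx = 144·π/2 = 72*π.
  (u')² cross terms: 2·(-8)·(12)·∫cos(2x)·sin(3x) dx = -192·(6/5) = -1152/5.
  So ∫_0^π (u')² dx = 32*π + 72*π − 1152/5 = -1152/5 + 104*π.
||u||_{H^1}^2 = (-128/5 + 16*π) + (-1152/5 + 104*π) = -256 + 120*π.


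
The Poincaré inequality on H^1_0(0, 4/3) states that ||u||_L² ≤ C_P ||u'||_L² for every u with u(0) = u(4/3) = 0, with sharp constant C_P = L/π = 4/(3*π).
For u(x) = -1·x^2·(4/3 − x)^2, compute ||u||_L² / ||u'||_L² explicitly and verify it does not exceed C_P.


||u||_L² / ||u'||_L² = 2*sqrt(3)/9 < C_P = 4/(3*π).

u(x) = -1·x^2·(4/3 − x)^2, so u'(x) = 4*x*(-9*x^2 + 18*x - 8)/9.
u(x) = -1·x^2·(4/3 − x)^2 vanishes at x = 0 and x = 4/3, so u ∈ H^1_0(0, 4/3). Differentiate via the product rule and integrate the resulting polynomials term by term.
  ∫_0^4/3 u² dx = ∫_0^4/3 (x^8 - 16*x^7/3 + 32*x^6/3 - 256*x^5/27 + 256*x^4/81) dx. Term by term:
    ∫_0^4/3 x^8 dx = 262144/177147;  ∫_0^4/3 -16*x^7/3 dx = -131072/19683;  ∫_0^4/3 32*x^6/3 dx = 524288/45927;
    ∫_0^4/3 -256*x^5/27 dx = -524288/59049;  ∫_0^4/3 256*x^4/81 dx = 262144/98415.
  Sum: 262144/177147 − 131072/19683 + 524288/45927 − 524288/59049 + 262144/98415 = 131072/6200145.
  ∫_0^4/3 (u')² dx = ∫_0^4/3 (16*x^6 - 64*x^5 + 832*x^4/9 - 512*x^3/9 + 1024*x^2/81) dx. Term by term:
    ∫_0^4/3 16*x^6 dx = 262144/15309;  ∫_0^4/3 -64*x^5 dx = -131072/2187;  ∫_0^4/3 832*x^4/9 dx = 851968/10935;
    ∫_0^4/3 -512*x^3/9 dx = -32768/729;  ∫_0^4/3 1024*x^2/81 dx = 65536/6561.
  Sum: 262144/15309 − 131072/2187 + 851968/10935 − 32768/729 + 65536/6561 = 32768/229635.
∫_0^4/3 u² dx = 131072/6200145, so ||u||_L² = 256*sqrt(210)/25515.
∫_0^4/3 (u')² dx = 32768/229635, so ||u'||_L² = 128*sqrt(70)/2835.
Ratio ||u||_L² / ||u'||_L² = 2*sqrt(3)/9.
Sharp Poincaré constant on H^1_0(0, 4/3) is C_P = L/π = 4/(3*π), achieved by sin(3*π/4·x).
A polynomial bump cannot attain the sharp Poincaré constant (only the first sine eigenfunction does), so the ratio is strictly less than C_P, consistent with ||u||_L² ≤ C_P ||u'||_L².


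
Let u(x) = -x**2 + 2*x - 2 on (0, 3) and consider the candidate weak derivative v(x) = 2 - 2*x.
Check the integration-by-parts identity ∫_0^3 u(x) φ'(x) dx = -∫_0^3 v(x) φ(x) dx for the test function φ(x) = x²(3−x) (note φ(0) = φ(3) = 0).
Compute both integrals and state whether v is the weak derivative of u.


LHS = 54/5, RHS = 54/5. Yes, v = u' weakly.

u(x) = -x**2 + 2*x - 2, classical derivative u'(x) = 2 - 2*x.
φ(x) = x²(3−x), so φ'(x) = 3*x*(2 - x).
Note φ(0) = φ(3) = 0, so the boundary term u·φ vanishes.
LHS = ∫_0^3 u(x) φ'(x) dx = ∫_0^3 (3*x^4 - 12*x^3 + 18*x^2 - 12*x) dx. Term by term:
  ∫_0^3 3*x^4 dx = 729/5;  ∫_0^3 -12*x^3 dx = -243;  ∫_0^3 18*x^2 dx = 162;
  ∫_0^3 -12*x dx = -54.
Sum: 729/5 − 243 + 162 − 54 = 54/5.
So LHS = 54/5.
∫_0^3 v(x) φ(x) dx = ∫_0^3 (2*x^4 - 8*x^3 + 6*x^2) dx. Term by term:
  ∫_0^3 2*x^4 dx = 486/5;  ∫_0^3 -8*x^3 dx = -162;  ∫_0^3 6*x^2 dx = 54.
Sum: 486/5 − 162 + 54 = -54/5.
So RHS = -∫_0^3 v(x) φ(x) dx = 54/5.
LHS = RHS, so the identity holds for this test φ.
Moreover u is smooth here and v(x) = u'(x) = 2 - 2*x pointwise, so the identity holds for every test function. Hence v is the weak derivative of u.


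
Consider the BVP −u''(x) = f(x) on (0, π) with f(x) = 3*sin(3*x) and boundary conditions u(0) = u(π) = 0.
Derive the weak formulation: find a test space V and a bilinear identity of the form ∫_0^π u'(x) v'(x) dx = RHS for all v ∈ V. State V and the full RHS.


V = H^1_0(0, π) (so v(0) = v(π) = 0); weak form: ∫_0^π u'v' dx = ∫_0^π (3*sin(3*x)) v dx for all v ∈ V.

Multiply both sides by a test function v and integrate from 0 to π:
  ∫_0^π −u''(x) v(x) dx = ∫_0^π f(x) v(x) dx.
Integrate the LHS by parts once:
  ∫_0^π −u'' v dx = −[u'(x) v(x)]_0^π + ∫_0^π u'(x) v'(x) dx.
Thus ∫_0^π u'(x) v'(x) dx = ∫_0^π f(x) v(x) dx + [u'(x) v(x)]_0^π.
Choose V so that boundary terms are either known or forced to vanish.
u is Dirichlet: u(0) = u(π) = 0. Let V = H^1_0(0, π); then v(0) = v(π) = 0, and [u' v]_0^π = 0.
Weak formulation: find u (satisfying any essential BC) such that ∫_0^π u'(x) v'(x) dx = ∫_0^π f v dx for all v ∈ V.
Substituting f(x) = 3*sin(3*x), the right-hand side is ∫_0^π (3*sin(3*x)) v dx.


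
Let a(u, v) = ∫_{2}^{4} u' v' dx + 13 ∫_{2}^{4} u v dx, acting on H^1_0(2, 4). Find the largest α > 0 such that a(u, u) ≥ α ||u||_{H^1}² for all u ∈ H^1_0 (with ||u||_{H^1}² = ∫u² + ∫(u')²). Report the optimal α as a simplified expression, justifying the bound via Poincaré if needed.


α = 1

Coercivity of a(·,·) on H^1_0(2, 4) means a(u, u) ≥ α ||u||_{H^1}² for every u ∈ H^1_0.
The interval has length L = 2, and Poincaré/coercivity depend only on L. Here a(u, u) = ∫(u')² + (13)·∫u².
Here c = 13 ≥ 1, so a(u,u) = ∫(u')² + c∫u² ≥ ∫(u')² + ∫u² = ||u||_{H^1}², i.e. α = 1 works. No larger α is possible: a(u,u) ≥ α||u||_{H^1}² means (1−α)∫(u')² ≥ (α−c)∫u², and for the modes u_n = sin(nπ(x−x₀)/L) (x₀ the left endpoint) one has ∫u_n²/∫(u_n')² = (L/(nπ))² → 0, so a(u_n,u_n)/||u_n||_{H^1}² → 1. Hence the optimal constant is α = 1.
Therefore α = 1.


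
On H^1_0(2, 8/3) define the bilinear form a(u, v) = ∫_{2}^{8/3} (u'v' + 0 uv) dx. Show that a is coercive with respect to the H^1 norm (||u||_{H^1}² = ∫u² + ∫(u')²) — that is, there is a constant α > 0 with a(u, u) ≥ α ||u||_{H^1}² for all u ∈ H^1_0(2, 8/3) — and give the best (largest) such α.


α = 9*π^2/(4 + 9*π^2)

Coercivity of a(·,·) on H^1_0(2, 8/3) means a(u, u) ≥ α ||u||_{H^1}² for every u ∈ H^1_0.
The interval has length L = 2/3, and Poincaré/coercivity depend only on L. Here a(u, u) = ∫(u')² + (0)·∫u².
Here c = 0, so a(u,u) = ∫(u')² alone. The condition a(u,u) ≥ α||u||_{H^1}² reads (1−α)∫(u')² ≥ (α−c)∫u². Any admissible α is ≤ 1 (rapidly oscillating u have ∫u²/∫(u')² → 0), and α = 1 would force 0 ≥ (1−c)∫u², impossible since c < 1; so 1−α > 0. By the sharp Poincaré inequality on H^1_0 of an interval of length L, ∫(u')² ≥ (π/L)²∫u² with equality for the first sine mode sin(π(x−x₀)/L) (x₀ the left endpoint), so the inequality holds for all u iff (1−α)(π/L)² ≥ α − c, i.e. α ≤ ((π/L)² + c)/((π/L)² + 1) = (1 + c(L/π)²)/(1 + (L/π)²). (Direct route, valid since c ≤ 0: Poincaré gives c∫u² ≥ c(L/π)²∫(u')², so a(u,u) ≥ (1 + c(L/π)²)∫(u')², while ||u||_{H^1}² ≤ (1 + (L/π)²)∫(u')²; dividing yields the same α.) With (π/L)² = 9*π^2/4 and c = 0, the largest admissible constant is α = ((π/L)² + c)/((π/L)² + 1).
Simplifying, α = 9*π^2/(4 + 9*π^2).
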